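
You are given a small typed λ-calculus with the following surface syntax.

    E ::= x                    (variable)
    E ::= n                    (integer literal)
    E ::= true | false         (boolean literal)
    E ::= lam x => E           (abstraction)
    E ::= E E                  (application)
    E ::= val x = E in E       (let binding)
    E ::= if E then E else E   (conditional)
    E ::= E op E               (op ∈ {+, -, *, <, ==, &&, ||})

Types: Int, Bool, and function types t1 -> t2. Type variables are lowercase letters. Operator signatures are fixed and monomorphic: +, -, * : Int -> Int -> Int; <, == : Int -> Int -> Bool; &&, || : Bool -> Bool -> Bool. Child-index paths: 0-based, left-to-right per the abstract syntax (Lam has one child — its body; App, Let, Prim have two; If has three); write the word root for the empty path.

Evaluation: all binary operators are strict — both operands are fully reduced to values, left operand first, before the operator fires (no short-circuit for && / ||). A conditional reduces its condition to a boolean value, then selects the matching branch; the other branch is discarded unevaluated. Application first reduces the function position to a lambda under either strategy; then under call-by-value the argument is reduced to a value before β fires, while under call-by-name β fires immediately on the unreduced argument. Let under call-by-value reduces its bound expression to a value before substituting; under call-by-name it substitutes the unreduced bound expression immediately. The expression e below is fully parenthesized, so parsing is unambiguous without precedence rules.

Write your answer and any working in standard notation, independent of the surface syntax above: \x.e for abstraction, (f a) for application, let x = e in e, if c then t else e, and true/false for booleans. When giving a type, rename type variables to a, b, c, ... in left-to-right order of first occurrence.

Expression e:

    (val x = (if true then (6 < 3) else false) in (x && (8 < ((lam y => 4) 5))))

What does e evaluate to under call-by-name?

Trace:
step 0: (let x = (if true then (6 < 3) else false) in (x && (8 < ((\y.4) 5))))
step 1: [let@root] ((if true then (6 < 3) else false) && (8 < ((\y.4) 5)))
step 2: [if@0] ((6 < 3) && (8 < ((\y.4) 5)))
step 3: [delta@0] (false && (8 < ((\y.4) 5)))
step 4: [beta@1.1] (false && (8 < 4))
step 5: [delta@1] (false && false)
step 6: [delta@root] false

Answer: false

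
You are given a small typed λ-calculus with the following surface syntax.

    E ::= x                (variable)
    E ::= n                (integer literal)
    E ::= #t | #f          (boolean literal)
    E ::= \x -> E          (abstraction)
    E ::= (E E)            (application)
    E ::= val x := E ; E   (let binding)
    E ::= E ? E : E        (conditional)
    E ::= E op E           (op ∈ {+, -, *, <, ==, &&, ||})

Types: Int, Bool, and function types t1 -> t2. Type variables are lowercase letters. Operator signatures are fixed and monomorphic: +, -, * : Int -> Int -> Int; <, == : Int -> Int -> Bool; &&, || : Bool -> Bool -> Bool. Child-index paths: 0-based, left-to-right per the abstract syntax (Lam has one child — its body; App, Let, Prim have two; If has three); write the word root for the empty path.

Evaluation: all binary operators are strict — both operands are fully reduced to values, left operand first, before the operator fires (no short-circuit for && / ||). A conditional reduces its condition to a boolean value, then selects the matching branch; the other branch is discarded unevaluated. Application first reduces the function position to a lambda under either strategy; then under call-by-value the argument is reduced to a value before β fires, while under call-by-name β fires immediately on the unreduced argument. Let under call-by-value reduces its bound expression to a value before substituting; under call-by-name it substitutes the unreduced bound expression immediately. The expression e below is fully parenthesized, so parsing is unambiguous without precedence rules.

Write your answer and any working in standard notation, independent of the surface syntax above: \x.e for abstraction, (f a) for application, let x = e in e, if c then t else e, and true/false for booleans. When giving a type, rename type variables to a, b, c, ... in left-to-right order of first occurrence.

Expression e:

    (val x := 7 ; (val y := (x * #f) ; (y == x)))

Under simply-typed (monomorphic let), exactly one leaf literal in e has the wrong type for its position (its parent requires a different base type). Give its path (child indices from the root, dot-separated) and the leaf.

Working:
let x : Int
x : Int
  unify Int ~ Int
  unify Bool ~ Int
  FAIL: mismatch Bool ~ Int

Answer: 1.0.1 : false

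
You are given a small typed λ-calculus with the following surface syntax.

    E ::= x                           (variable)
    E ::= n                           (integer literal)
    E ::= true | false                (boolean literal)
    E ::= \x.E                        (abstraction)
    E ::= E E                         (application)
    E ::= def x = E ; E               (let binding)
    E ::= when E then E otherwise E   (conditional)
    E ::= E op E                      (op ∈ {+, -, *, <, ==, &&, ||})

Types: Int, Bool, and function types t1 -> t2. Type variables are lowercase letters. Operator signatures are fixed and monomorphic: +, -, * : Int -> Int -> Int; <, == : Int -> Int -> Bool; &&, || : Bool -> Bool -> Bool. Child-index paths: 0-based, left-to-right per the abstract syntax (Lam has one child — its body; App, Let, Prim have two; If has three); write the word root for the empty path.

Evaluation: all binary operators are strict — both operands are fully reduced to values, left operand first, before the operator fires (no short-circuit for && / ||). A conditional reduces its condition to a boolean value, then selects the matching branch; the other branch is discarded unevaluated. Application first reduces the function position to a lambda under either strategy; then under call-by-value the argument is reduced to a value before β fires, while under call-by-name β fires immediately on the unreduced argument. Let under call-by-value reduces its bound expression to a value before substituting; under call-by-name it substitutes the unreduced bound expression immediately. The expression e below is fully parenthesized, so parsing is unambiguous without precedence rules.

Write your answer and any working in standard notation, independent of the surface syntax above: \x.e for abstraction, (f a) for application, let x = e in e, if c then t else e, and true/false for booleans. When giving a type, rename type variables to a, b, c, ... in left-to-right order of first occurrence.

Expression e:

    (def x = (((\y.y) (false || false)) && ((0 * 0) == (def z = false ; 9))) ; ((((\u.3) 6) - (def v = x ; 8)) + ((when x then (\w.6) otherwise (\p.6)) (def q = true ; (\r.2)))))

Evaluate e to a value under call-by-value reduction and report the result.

Answer: 1

Derivation:
step 0: (let x = (((\y.y) (false || false)) && ((0 * 0) == (let z = false in 9))) in ((((\u.3) 6) - (let v = x in 8)) + ((if x then (\w.6) else (\p.6)) (let q = true in (\r.2)))))
step 1: [delta@0.0.1] (let x = (((\y.y) false) && ((0 * 0) == (let z = false in 9))) in ((((\u.3) 6) - (let v = x in 8)) + ((if x then (\w.6) else (\p.6)) (let q = true in (\r.2)))))
step 2: [beta@0.0] (let x = (false && ((0 * 0) == (let z = false in 9))) in ((((\u.3) 6) - (let v = x in 8)) + ((if x then (\w.6) else (\p.6)) (let q = true in (\r.2)))))
step 3: [delta@0.1.0] (let x = (false && (0 == (let z = false in 9))) in ((((\u.3) 6) - (let v = x in 8)) + ((if x then (\w.6) else (\p.6)) (let q = true in (\r.2)))))
step 4: [let@0.1.1] (let x = (false && (0 == 9)) in ((((\u.3) 6) - (let v = x in 8)) + ((if x then (\w.6) else (\p.6)) (let q = true in (\r.2)))))
step 5: [delta@0.1] (let x = (false && false) in ((((\u.3) 6) - (let v = x in 8)) + ((if x then (\w.6) else (\p.6)) (let q = true in (\r.2)))))
step 6: [delta@0] (let x = false in ((((\u.3) 6) - (let v = x in 8)) + ((if x then (\w.6) else (\p.6)) (let q = true in (\r.2)))))
step 7: [let@root] ((((\u.3) 6) - (let v = false in 8)) + ((if false then (\w.6) else (\p.6)) (let q = true in (\r.2))))
step 8: [beta@0.0] ((3 - (let v = false in 8)) + ((if false then (\w.6) else (\p.6)) (let q = true in (\r.2))))
step 9: [let@0.1] ((3 - 8) + ((if false then (\w.6) else (\p.6)) (let q = true in (\r.2))))
step 10: [delta@0] (-5 + ((if false then (\w.6) else (\p.6)) (let q = true in (\r.2))))
step 11: [if@1.0] (-5 + ((\p.6) (let q = true in (\r.2))))
step 12: [let@1.1] (-5 + ((\p.6) (\r.2)))
step 13: [beta@1] (-5 + 6)
step 14: [delta@root] 1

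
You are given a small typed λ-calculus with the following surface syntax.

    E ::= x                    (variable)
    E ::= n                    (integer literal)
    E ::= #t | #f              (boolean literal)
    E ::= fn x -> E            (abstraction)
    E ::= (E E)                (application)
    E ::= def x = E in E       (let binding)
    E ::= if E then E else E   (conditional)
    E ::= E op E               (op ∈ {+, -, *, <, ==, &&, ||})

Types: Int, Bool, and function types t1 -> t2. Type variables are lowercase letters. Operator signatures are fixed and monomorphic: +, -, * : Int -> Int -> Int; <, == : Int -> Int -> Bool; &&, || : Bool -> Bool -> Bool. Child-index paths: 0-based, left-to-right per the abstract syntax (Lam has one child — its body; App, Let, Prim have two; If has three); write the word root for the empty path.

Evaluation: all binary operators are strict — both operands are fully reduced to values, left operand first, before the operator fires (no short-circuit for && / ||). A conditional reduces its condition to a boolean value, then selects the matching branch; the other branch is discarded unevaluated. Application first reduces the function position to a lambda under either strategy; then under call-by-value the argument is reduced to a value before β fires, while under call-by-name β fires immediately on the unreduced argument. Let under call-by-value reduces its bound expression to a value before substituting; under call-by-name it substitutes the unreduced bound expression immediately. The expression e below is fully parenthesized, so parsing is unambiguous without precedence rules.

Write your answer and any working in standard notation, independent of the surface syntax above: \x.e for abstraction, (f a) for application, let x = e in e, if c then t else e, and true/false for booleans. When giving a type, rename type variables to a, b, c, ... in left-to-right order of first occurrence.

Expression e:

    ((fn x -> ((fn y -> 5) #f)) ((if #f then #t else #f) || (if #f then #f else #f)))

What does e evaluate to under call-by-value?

Answer: 5

Working:
step 0: ((\x.((\y.5) false)) ((if false then true else false) || (if false then false else false)))
step 1: [if@1.0] ((\x.((\y.5) false)) (false || (if false then false else false)))
step 2: [if@1.1] ((\x.((\y.5) false)) (false || false))
step 3: [delta@1] ((\x.((\y.5) false)) false)
step 4: [beta@root] ((\y.5) false)
step 5: [beta@root] 5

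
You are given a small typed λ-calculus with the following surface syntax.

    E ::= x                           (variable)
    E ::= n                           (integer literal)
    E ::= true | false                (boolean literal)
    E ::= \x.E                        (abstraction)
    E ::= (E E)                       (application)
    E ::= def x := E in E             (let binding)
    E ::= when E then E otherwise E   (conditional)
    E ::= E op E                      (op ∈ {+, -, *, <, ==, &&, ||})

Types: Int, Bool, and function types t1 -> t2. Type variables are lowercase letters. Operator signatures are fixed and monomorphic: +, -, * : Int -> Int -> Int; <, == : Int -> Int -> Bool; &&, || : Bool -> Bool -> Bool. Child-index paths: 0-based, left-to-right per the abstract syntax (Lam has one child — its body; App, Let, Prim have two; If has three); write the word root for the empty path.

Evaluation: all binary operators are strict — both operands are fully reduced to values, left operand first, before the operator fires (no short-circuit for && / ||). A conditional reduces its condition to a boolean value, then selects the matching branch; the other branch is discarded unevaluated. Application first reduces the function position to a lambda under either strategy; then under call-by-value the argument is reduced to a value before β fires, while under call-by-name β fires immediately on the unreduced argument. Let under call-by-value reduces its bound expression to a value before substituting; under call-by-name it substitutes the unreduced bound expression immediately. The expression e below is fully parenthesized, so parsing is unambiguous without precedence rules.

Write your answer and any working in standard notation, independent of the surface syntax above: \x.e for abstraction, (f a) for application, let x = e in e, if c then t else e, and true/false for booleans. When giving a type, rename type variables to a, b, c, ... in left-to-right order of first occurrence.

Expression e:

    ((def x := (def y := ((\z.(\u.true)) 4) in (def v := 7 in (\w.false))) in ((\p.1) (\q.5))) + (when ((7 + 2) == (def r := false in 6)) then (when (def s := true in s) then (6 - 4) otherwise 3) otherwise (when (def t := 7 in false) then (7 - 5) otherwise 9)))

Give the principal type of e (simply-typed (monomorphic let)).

Working:
\u._ : b -> Bool
\z._ : a -> b -> Bool
  unify a -> b -> Bool ~ Int -> c
  unify a ~ Int
  unify b -> Bool ~ c
_ _ : b -> Bool
let y : b -> Bool
let v : Int
\w._ : d -> Bool
let x : d -> Bool
\p._ : e -> Int
\q._ : f -> Int
  unify e -> Int ~ (f -> Int) -> g
  unify e ~ f -> Int
  unify Int ~ g
_ _ : Int
  unify Int ~ Int
  unify Int ~ Int
  unify Int ~ Int
  unify Int ~ Int
let r : Bool
  unify Int ~ Int
  unify Bool ~ Bool
let s : Bool
s : Bool
  unify Bool ~ Bool
  unify Int ~ Int
  unify Int ~ Int
  unify Int ~ Int
let t : Int
  unify Bool ~ Bool
  unify Int ~ Int
  unify Int ~ Int
  unify Int ~ Int
  unify Int ~ Int
  unify Int ~ Int

Answer: Int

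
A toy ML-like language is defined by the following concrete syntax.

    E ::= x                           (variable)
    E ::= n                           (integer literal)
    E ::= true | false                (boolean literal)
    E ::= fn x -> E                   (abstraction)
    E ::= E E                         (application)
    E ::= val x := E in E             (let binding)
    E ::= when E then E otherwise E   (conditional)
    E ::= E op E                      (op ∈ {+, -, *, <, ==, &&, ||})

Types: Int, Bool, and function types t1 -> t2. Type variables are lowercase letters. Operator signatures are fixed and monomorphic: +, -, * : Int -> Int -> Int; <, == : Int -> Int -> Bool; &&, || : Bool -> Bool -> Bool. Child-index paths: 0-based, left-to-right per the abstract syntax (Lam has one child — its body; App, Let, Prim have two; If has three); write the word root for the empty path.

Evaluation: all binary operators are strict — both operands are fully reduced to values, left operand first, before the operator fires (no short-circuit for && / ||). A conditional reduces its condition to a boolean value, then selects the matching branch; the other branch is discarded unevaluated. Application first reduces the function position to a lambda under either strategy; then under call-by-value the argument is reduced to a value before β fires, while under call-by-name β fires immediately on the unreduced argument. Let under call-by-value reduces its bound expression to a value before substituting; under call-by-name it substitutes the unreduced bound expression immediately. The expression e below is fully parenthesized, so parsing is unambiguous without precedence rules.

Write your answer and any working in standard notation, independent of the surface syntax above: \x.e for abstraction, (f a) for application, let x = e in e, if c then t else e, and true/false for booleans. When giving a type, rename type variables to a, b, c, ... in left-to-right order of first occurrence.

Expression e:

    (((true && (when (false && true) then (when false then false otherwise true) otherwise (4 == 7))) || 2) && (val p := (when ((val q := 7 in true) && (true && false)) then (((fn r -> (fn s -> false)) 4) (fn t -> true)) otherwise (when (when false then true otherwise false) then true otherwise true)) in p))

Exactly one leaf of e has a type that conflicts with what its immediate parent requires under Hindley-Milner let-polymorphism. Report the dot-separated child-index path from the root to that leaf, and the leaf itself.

Answer: 0.1 : 2

Derivation:
  unify Bool ~ Bool
  unify Bool ~ Bool
  unify Bool ~ Bool
  unify Bool ~ Bool
  unify Bool ~ Bool
  unify Bool ~ Bool
  unify Int ~ Int
  unify Int ~ Int
  unify Bool ~ Bool
  unify Bool ~ Bool
  unify Bool ~ Bool
  unify Int ~ Bool
  FAIL: mismatch Int ~ Bool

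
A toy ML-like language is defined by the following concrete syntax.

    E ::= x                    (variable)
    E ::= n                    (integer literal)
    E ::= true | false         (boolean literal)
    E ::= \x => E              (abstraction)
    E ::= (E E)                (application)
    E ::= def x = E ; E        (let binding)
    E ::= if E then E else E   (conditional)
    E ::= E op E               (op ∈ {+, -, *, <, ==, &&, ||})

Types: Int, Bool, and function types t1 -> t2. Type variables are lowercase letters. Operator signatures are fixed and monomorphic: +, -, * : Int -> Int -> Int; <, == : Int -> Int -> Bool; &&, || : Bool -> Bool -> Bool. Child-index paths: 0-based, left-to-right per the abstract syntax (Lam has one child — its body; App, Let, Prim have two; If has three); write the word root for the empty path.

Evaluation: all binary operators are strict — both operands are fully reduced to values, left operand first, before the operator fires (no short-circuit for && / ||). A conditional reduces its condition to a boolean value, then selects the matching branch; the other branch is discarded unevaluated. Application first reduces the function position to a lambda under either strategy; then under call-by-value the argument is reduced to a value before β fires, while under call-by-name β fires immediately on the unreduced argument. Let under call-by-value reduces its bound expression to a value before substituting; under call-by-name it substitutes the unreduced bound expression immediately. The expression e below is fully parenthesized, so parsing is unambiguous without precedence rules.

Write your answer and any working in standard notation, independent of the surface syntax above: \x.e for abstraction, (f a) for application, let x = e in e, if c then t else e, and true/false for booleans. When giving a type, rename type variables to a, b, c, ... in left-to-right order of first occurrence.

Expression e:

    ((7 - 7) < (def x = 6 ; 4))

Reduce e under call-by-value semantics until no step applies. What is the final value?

Derivation:
step 0: ((7 - 7) < (let x = 6 in 4))
step 1: [delta@0] (0 < (let x = 6 in 4))
step 2: [let@1] (0 < 4)
step 3: [delta@root] true

Answer: true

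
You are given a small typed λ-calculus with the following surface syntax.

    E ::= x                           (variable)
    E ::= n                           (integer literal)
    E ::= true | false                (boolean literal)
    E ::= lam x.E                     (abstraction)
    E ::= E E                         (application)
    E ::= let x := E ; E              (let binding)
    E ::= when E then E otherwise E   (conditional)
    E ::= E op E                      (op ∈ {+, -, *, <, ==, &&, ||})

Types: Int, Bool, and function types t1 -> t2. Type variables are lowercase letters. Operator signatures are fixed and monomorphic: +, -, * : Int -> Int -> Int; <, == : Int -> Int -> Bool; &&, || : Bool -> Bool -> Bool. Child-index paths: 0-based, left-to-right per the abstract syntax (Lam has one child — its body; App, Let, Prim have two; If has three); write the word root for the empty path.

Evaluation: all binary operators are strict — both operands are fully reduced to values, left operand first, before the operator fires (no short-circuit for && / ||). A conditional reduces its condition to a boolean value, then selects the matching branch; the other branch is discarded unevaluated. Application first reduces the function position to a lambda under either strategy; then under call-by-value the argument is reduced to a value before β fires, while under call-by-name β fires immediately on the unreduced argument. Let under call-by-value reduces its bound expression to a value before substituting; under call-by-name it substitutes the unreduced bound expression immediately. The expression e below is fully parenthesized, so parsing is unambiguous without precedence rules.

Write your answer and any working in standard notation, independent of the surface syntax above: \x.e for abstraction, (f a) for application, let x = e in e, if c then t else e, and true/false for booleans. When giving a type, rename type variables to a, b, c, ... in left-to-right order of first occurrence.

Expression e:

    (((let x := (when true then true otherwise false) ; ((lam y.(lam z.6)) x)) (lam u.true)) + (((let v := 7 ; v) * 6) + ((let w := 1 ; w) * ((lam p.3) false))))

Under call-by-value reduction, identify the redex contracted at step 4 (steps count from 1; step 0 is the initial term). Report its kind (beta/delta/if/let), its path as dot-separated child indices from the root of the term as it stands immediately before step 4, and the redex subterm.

Derivation:
step 0: (((let x = (if true then true else false) in ((\y.(\z.6)) x)) (\u.true)) + (((let v = 7 in v) * 6) + ((let w = 1 in w) * ((\p.3) false))))
step 1: [if@0.0.0] (((let x = true in ((\y.(\z.6)) x)) (\u.true)) + (((let v = 7 in v) * 6) + ((let w = 1 in w) * ((\p.3) false))))
step 2: [let@0.0] ((((\y.(\z.6)) true) (\u.true)) + (((let v = 7 in v) * 6) + ((let w = 1 in w) * ((\p.3) false))))
step 3: [beta@0.0] (((\z.6) (\u.true)) + (((let v = 7 in v) * 6) + ((let w = 1 in w) * ((\p.3) false))))
step 4: [beta@0] (6 + (((let v = 7 in v) * 6) + ((let w = 1 in w) * ((\p.3) false))))

Answer: beta at 0 : ((\z.6) (\u.true))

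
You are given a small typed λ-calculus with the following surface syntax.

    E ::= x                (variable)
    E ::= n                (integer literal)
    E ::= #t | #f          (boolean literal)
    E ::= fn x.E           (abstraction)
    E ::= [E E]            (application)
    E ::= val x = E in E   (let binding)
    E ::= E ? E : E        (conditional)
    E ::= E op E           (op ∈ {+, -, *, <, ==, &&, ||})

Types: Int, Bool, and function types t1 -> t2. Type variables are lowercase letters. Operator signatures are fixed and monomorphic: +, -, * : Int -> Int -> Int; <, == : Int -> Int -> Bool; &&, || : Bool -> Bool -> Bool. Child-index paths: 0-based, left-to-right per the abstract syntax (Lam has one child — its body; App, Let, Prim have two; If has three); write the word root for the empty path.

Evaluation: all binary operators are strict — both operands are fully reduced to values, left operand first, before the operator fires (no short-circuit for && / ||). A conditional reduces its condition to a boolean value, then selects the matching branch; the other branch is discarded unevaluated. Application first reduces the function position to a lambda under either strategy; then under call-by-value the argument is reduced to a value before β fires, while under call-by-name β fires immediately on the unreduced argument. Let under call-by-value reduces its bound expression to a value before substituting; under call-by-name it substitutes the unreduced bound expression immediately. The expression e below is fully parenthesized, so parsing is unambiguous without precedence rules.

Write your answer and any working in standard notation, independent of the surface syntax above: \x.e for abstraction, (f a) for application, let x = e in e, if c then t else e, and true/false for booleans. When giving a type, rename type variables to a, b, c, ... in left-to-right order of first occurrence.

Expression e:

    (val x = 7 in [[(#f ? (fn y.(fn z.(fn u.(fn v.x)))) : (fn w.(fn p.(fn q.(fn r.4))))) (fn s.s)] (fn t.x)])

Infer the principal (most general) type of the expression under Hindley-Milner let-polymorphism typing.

Trace:
let x : Int
  unify Bool ~ Bool
x : Int
\v._ : d -> Int
\u._ : c -> d -> Int
\z._ : b -> c -> d -> Int
\y._ : a -> b -> c -> d -> Int
\r._ : h -> Int
\q._ : g -> h -> Int
\p._ : f -> g -> h -> Int
\w._ : e -> f -> g -> h -> Int
  unify a -> b -> c -> d -> Int ~ e -> f -> g -> h -> Int
  unify a ~ e
  unify b -> c -> d -> Int ~ f -> g -> h -> Int
  unify b ~ f
  unify c -> d -> Int ~ g -> h -> Int
  unify c ~ g
  unify d -> Int ~ h -> Int
  unify d ~ h
  unify Int ~ Int
s : i
\s._ : i -> i
  unify e -> f -> g -> h -> Int ~ (i -> i) -> j
  unify e ~ i -> i
  unify f -> g -> h -> Int ~ j
_ _ : f -> g -> h -> Int
x : Int
\t._ : k -> Int
  unify f -> g -> h -> Int ~ (k -> Int) -> l
  unify f ~ k -> Int
  unify g -> h -> Int ~ l
_ _ : g -> h -> Int

Answer: a -> b -> Int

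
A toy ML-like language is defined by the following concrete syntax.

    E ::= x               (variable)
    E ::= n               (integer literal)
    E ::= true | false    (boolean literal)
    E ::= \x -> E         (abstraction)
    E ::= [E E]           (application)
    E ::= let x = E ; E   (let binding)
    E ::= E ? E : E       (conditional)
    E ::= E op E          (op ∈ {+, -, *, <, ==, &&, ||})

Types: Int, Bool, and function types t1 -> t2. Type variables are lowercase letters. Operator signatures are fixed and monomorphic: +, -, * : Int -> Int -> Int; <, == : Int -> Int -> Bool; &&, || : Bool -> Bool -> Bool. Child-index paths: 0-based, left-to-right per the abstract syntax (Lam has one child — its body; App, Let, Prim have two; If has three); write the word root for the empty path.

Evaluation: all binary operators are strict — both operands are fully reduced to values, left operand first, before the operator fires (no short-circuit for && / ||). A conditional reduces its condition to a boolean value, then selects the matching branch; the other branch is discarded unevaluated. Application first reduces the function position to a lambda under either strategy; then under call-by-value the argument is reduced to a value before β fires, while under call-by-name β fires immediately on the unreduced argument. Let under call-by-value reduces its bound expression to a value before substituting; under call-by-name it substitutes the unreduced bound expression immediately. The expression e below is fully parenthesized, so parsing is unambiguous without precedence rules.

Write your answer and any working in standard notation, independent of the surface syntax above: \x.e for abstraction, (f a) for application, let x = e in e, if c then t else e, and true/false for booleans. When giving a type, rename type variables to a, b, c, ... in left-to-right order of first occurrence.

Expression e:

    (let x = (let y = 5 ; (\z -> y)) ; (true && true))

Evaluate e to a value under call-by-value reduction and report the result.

Answer: true

Trace:
step 0: (let x = (let y = 5 in (\z.y)) in (true && true))
step 1: [let@0] (let x = (\z.5) in (true && true))
step 2: [let@root] (true && true)
step 3: [delta@root] true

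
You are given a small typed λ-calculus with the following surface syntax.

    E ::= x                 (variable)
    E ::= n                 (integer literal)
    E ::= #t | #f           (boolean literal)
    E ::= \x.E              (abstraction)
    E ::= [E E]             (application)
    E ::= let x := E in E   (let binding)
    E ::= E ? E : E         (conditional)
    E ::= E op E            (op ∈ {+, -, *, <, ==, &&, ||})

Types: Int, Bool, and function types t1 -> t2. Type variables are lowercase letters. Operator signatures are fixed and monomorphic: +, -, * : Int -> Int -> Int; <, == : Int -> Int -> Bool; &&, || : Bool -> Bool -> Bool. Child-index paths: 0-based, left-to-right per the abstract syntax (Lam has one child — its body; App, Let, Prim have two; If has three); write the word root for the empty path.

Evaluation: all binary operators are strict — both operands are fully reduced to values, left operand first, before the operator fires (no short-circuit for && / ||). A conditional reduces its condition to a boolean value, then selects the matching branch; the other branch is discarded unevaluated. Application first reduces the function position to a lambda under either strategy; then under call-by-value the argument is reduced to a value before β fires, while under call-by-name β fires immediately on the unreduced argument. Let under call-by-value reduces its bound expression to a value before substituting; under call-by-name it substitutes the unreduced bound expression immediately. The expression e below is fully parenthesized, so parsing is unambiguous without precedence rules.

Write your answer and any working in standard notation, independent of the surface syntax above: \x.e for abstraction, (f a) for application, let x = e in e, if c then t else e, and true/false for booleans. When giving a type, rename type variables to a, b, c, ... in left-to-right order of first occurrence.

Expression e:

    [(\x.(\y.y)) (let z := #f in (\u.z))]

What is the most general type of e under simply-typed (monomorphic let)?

Derivation:
y : b
\y._ : b -> b
\x._ : a -> b -> b
let z : Bool
z : Bool
\u._ : c -> Bool
  unify a -> b -> b ~ (c -> Bool) -> d
  unify a ~ c -> Bool
  unify b -> b ~ d
_ _ : b -> b

Answer: a -> a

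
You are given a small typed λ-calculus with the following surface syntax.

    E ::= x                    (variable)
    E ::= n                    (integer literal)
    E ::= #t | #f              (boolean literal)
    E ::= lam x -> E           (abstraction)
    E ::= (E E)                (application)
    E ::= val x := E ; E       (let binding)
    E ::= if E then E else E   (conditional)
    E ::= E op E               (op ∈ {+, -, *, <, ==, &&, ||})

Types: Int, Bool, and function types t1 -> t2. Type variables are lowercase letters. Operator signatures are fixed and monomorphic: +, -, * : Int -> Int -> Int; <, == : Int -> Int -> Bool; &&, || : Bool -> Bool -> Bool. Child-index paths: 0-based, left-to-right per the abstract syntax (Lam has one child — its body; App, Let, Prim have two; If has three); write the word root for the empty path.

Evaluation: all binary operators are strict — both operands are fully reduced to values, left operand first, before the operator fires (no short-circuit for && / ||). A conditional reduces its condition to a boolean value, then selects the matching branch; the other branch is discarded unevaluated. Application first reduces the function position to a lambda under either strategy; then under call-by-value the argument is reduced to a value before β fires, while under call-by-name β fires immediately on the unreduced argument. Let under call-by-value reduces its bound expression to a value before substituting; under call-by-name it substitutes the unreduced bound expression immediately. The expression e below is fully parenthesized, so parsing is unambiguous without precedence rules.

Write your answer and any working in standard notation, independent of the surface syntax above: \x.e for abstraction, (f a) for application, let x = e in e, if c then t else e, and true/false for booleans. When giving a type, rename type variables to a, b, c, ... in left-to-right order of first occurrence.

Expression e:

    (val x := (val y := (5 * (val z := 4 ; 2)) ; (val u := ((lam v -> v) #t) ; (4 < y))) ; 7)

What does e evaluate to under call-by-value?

Derivation:
step 0: (let x = (let y = (5 * (let z = 4 in 2)) in (let u = ((\v.v) true) in (4 < y))) in 7)
step 1: [let@0.0.1] (let x = (let y = (5 * 2) in (let u = ((\v.v) true) in (4 < y))) in 7)
step 2: [delta@0.0] (let x = (let y = 10 in (let u = ((\v.v) true) in (4 < y))) in 7)
step 3: [let@0] (let x = (let u = ((\v.v) true) in (4 < 10)) in 7)
step 4: [beta@0.0] (let x = (let u = true in (4 < 10)) in 7)
step 5: [let@0] (let x = (4 < 10) in 7)
step 6: [delta@0] (let x = true in 7)
step 7: [let@root] 7

Answer: 7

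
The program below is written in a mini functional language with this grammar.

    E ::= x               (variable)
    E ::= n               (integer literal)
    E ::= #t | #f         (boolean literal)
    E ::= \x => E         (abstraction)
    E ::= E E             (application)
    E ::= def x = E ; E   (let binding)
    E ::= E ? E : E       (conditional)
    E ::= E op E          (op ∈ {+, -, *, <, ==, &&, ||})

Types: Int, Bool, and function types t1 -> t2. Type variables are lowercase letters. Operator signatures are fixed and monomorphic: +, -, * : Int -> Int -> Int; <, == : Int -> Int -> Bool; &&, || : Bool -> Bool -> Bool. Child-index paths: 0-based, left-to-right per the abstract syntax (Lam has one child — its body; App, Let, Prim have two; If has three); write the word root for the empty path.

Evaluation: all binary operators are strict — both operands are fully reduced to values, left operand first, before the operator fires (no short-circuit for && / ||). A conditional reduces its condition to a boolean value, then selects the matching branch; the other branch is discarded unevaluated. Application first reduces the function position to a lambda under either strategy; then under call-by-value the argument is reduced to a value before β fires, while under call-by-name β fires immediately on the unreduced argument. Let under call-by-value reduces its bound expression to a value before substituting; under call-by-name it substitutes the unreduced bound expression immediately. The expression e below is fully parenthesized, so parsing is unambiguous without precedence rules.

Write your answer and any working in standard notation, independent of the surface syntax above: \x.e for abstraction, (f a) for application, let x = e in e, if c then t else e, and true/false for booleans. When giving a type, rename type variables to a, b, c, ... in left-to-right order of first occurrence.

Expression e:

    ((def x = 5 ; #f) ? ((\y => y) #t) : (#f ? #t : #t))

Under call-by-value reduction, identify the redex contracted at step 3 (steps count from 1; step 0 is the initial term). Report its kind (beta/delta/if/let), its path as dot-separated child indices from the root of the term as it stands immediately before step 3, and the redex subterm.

Answer: if at root : (if false then true else true)

Derivation:
step 0: (if (let x = 5 in false) then ((\y.y) true) else (if false then true else true))
step 1: [let@0] (if false then ((\y.y) true) else (if false then true else true))
step 2: [if@root] (if false then true else true)
step 3: [if@root] true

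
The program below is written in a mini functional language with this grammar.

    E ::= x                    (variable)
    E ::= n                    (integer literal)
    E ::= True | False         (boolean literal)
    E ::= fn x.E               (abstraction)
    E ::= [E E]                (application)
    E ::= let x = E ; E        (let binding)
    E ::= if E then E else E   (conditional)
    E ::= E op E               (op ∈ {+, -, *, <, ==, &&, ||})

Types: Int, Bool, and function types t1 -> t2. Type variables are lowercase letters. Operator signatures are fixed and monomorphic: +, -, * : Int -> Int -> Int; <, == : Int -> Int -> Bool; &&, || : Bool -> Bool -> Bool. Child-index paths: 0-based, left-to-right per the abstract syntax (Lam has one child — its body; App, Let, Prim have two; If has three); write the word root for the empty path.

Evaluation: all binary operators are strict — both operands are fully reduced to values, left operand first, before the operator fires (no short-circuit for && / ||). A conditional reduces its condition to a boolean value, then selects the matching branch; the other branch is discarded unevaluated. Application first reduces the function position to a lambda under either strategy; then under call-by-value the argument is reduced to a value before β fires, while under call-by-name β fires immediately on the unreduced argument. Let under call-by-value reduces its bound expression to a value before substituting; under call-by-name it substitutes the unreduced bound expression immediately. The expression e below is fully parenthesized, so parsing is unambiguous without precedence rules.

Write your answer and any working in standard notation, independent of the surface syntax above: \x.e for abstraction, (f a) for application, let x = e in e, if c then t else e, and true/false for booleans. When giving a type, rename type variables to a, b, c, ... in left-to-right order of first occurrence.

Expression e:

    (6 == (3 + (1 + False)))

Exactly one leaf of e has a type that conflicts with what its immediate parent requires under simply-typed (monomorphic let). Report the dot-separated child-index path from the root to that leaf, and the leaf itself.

Answer: 1.1.1 : false

Derivation:
  unify Int ~ Int
  unify Int ~ Int
  unify Int ~ Int
  unify Bool ~ Int
  FAIL: mismatch Bool ~ Int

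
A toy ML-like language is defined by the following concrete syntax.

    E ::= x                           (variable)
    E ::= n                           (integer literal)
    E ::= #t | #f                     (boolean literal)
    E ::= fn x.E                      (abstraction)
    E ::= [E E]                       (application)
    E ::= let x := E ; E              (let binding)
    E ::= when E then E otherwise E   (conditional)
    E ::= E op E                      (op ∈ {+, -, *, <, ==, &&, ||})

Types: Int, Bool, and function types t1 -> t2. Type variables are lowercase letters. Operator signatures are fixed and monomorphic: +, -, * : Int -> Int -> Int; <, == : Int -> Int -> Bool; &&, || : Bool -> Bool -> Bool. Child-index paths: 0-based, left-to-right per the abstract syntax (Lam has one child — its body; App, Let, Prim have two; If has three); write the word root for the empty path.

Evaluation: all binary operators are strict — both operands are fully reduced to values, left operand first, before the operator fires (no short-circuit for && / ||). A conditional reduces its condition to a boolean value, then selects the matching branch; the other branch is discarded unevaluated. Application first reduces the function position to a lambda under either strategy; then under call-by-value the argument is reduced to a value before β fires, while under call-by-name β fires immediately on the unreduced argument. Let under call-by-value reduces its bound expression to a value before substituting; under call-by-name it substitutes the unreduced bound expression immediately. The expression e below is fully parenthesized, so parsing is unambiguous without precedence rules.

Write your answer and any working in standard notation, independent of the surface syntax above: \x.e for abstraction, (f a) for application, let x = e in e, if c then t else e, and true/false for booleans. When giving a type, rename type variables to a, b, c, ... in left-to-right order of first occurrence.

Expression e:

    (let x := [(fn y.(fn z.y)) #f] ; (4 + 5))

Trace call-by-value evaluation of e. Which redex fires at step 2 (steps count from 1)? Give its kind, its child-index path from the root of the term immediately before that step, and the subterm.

Working:
step 0: (let x = ((\y.(\z.y)) false) in (4 + 5))
step 1: [beta@0] (let x = (\z.false) in (4 + 5))
step 2: [let@root] (4 + 5)

Answer: let at root : (let x = (\z.false) in (4 + 5))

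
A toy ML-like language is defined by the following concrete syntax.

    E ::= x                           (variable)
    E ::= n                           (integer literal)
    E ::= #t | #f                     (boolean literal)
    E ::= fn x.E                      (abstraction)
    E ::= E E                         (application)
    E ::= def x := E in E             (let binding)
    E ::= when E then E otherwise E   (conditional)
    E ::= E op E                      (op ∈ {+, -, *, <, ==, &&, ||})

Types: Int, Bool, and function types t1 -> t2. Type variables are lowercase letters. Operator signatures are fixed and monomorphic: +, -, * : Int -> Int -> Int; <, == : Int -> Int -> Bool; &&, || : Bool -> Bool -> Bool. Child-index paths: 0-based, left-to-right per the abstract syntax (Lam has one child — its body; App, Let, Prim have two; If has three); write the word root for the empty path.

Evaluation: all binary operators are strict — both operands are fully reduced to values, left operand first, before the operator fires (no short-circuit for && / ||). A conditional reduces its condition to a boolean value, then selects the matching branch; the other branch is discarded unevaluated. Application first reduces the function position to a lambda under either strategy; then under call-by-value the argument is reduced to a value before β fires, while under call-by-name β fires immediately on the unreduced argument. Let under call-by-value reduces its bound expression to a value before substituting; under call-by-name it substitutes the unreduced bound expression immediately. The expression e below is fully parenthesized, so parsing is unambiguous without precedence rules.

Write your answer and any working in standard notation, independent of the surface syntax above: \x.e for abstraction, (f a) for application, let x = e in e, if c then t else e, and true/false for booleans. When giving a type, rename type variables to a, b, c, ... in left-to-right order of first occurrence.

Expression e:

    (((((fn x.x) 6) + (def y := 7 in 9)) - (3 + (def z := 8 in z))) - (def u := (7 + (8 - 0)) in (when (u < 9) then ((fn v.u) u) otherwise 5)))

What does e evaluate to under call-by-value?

Answer: -1

Trace:
step 0: (((((\x.x) 6) + (let y = 7 in 9)) - (3 + (let z = 8 in z))) - (let u = (7 + (8 - 0)) in (if (u < 9) then ((\v.u) u) else 5)))
step 1: [beta@0.0.0] (((6 + (let y = 7 in 9)) - (3 + (let z = 8 in z))) - (let u = (7 + (8 - 0)) in (if (u < 9) then ((\v.u) u) else 5)))
step 2: [let@0.0.1] (((6 + 9) - (3 + (let z = 8 in z))) - (let u = (7 + (8 - 0)) in (if (u < 9) then ((\v.u) u) else 5)))
step 3: [delta@0.0] ((15 - (3 + (let z = 8 in z))) - (let u = (7 + (8 - 0)) in (if (u < 9) then ((\v.u) u) else 5)))
step 4: [let@0.1.1] ((15 - (3 + 8)) - (let u = (7 + (8 - 0)) in (if (u < 9) then ((\v.u) u) else 5)))
step 5: [delta@0.1] ((15 - 11) - (let u = (7 + (8 - 0)) in (if (u < 9) then ((\v.u) u) else 5)))
step 6: [delta@0] (4 - (let u = (7 + (8 - 0)) in (if (u < 9) then ((\v.u) u) else 5)))
step 7: [delta@1.0.1] (4 - (let u = (7 + 8) in (if (u < 9) then ((\v.u) u) else 5)))
step 8: [delta@1.0] (4 - (let u = 15 in (if (u < 9) then ((\v.u) u) else 5)))
step 9: [let@1] (4 - (if (15 < 9) then ((\v.15) 15) else 5))
step 10: [delta@1.0] (4 - (if false then ((\v.15) 15) else 5))
step 11: [if@1] (4 - 5)
step 12: [delta@root] -1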